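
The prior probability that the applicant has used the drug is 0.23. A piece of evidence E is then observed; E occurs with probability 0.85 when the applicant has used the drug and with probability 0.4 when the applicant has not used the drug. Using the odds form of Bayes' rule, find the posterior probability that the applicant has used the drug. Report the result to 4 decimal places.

Posterior probability ≈ 0.3883

Prior odds = 0.23/(1−0.23) = 0.29870.
Likelihood ratio for E = 0.85/0.4 = 2.1250.
Posterior odds = prior odds × LR = 0.63474.
Posterior probability = odds/(1+odds) = 0.63474/1.6347 = 0.3883.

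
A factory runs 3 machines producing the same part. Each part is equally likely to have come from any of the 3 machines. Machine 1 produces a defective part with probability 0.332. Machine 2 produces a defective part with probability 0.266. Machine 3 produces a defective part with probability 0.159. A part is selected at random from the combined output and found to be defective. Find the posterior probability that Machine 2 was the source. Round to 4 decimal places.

Tabulate prior·likelihood by source: [1] prior 0.333333, lik 0.332, product 0.1107; [2] prior 0.333333, lik 0.266, product 0.08867; [3] prior 0.333333, lik 0.159, product 0.05300.
Normalizing constant = 0.25233; the posterior for Machine 2 is its product over the sum, 0.08867/0.25233 = 0.3514.

Posterior probability ≈ 0.3514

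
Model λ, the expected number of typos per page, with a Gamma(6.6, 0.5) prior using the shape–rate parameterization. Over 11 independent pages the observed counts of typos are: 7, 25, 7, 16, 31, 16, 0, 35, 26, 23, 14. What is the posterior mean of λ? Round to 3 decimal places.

Posterior mean ≈ 17.965

Total count ∑xᵢ = 200 over n = 11 pages.
Gamma is conjugate to the Poisson likelihood: posterior is Gamma(shape = 6.6+200 = 206.6, rate = 0.5+11 = 11.5).
Posterior mean = shape/rate = 206.6/11.5 = 17.965.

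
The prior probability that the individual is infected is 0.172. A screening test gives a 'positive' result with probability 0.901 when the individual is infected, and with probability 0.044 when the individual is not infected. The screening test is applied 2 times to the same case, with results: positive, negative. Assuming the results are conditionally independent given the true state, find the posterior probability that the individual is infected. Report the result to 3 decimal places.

Posterior P(H) ≈ 0.306

Let H be the event that the individual is infected; start with P(H) = 0.172. P('positive'|H) = 0.901, P('positive'|¬H) = 0.044.
Update on result 1 ('positive'): P(H) ← 0.901·0.1720 / (0.901·0.1720 + 0.044·0.8280) = 0.15497/0.19140 = 0.8097.
Update on result 2 ('negative'): P(H) ← 0.099·0.8097 / (0.099·0.8097 + 0.956·0.1903) = 0.080156/0.26212 = 0.3058.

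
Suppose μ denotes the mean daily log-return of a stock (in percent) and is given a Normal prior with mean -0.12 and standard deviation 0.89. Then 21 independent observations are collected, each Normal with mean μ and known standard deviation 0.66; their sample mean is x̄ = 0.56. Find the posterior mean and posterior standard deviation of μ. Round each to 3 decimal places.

Posterior mean ≈ 0.543; posterior SD ≈ 0.142

With known σ, the Normal prior is conjugate. Weight on the data is w = (n/σ²)/(n/σ² + 1/τ₀²) = 48.2094/(48.2094+1.26247) = 0.97448.
Posterior mean = w·x̄ + (1−w)·μ₀ = 0.97448·0.56 + 0.025519·-0.12 = 0.543. Posterior variance = 1/(48.2094+1.26247) = 0.0202135, so SD = 0.142.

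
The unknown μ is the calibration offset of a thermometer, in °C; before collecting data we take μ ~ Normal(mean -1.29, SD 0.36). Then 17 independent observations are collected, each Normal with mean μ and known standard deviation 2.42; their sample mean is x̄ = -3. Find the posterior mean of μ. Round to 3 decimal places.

With known σ, the Normal prior is conjugate. Weight on the data is w = (n/σ²)/(n/σ² + 1/τ₀²) = 2.90281/(2.90281+7.71605) = 0.27336.
Posterior mean = w·x̄ + (1−w)·μ₀ = 0.27336·-3 + 0.72664·-1.29 = -1.757.

Posterior mean ≈ -1.757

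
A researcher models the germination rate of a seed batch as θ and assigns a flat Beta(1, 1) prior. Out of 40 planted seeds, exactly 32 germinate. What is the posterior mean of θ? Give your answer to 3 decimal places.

Observing 32 successes and 8 failures updates Beta(1, 1) by adding the success and failure counts to the two shape parameters: α = 1+32 = 33, β = 1+8 = 9.
Posterior mean = α/(α+β) = 33/42 = 0.786.

Posterior mean ≈ 0.786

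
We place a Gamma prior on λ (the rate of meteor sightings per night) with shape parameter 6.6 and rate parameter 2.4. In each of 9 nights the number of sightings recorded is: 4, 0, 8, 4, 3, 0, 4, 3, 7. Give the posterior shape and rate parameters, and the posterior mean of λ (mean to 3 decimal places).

Posterior: Gamma(shape=39.6, rate=11.4); mean ≈ 3.474

The Poisson likelihood adds the total count to the shape and the number of exposure periods to the rate. Here ∑xᵢ = 33 and n = 9, so shape 6.6→39.6 and rate 2.4→11.4.
E[λ | data] = 39.6/11.4 = 3.474.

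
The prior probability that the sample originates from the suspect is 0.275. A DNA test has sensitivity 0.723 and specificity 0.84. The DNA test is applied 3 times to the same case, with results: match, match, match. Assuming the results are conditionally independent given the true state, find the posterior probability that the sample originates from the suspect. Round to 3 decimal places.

Posterior P(H) ≈ 0.972

With H the event that the sample originates from the suspect, the joint likelihood of the observed sequence is P(data|H) = 0.723·0.723·0.723 = 0.37793 and P(data|¬H) = 0.16·0.16·0.16 = 0.0040960.
Bayes: P(H|data) = 0.275·0.37793 / (0.275·0.37793 + 0.725·0.0040960) = 0.10393/0.10690 = 0.9722.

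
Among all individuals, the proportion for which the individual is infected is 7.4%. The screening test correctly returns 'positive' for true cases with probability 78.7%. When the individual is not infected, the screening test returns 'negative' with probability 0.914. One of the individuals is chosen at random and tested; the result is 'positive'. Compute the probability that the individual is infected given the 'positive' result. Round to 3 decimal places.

Write H for 'the individual is infected'. Prior odds H:¬H = 0.074/0.926 = 0.079914. For the 'positive' outcome, the likelihood ratio is 0.787/0.086 = 9.1512.
Posterior odds = 0.079914 × 9.1512 = 0.73130, so P(H|E) = 0.73130/(1+0.73130) = 0.422.

P(H | E) ≈ 0.422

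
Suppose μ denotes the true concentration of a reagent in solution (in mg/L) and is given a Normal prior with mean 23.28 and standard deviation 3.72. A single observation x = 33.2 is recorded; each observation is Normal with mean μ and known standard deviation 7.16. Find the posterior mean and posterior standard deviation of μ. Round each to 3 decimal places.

Prior precision 1/τ₀² = 1/3.72² = 0.0722627; data precision n/σ² = 1/7.16² = 0.0195063.
Posterior precision = 0.0722627 + 0.0195063 = 0.0917689, giving posterior SD = 1/√0.0917689 = 3.301.
Posterior mean = (0.0722627·23.28 + 0.0195063·33.2) / 0.0917689 = 25.389.

Posterior mean ≈ 25.389; posterior SD ≈ 3.301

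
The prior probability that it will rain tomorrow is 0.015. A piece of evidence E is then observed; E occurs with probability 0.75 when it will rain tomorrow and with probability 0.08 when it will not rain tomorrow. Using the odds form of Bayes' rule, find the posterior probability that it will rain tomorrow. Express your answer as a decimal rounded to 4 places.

Prior odds = 0.015/(1−0.015) = 0.015228.
Likelihood ratio for E = 0.75/0.08 = 9.3750.
Posterior odds = prior odds × LR = 0.14277.
Posterior probability = odds/(1+odds) = 0.14277/1.1428 = 0.1249.

Posterior probability ≈ 0.1249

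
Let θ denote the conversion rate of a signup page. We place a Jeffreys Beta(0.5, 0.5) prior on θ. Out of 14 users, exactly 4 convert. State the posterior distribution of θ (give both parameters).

The binomial likelihood is conjugate to the Beta prior: with 4 successes and 10 failures, the posterior is Beta(0.5+4, 0.5+10) = Beta(4.5, 10.5).

Posterior: Beta(4.5, 10.5)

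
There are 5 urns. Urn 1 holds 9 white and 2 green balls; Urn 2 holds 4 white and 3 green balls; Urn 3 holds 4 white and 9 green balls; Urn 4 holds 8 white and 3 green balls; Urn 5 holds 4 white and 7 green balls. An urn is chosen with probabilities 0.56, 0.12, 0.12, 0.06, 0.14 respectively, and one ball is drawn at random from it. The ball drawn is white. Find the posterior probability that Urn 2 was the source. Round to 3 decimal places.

P(white|Urn 1) = 0.8182; P(white|Urn 2) = 0.5714; P(white|Urn 3) = 0.3077; P(white|Urn 4) = 0.7273; P(white|Urn 5) = 0.3636.
Prior × likelihood for each source: 0.56·0.8182=0.4582, 0.12·0.5714=0.06857, 0.12·0.3077=0.03692, 0.06·0.7273=0.04364, 0.14·0.3636=0.05091. Summing gives P(white) = 0.65822.
P(Urn 2 | white) = 0.06857 / 0.65822 = 0.104.

Posterior probability ≈ 0.104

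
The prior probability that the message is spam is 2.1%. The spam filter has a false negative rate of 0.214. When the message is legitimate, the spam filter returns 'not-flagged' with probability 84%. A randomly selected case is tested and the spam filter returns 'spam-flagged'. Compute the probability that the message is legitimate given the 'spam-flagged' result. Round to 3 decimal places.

Write H for 'the message is spam'. Prior odds H:¬H = 0.021/0.979 = 0.021450. For the 'spam-flagged' outcome, the likelihood ratio is 0.786/0.16 = 4.9125.
Posterior odds = 0.021450 × 4.9125 = 0.10538, so P(H|E) = 0.10538/(1+0.10538) = 0.095. Then P(¬H|E) = 1 − 0.095 = 0.905.

P(¬H | E) ≈ 0.905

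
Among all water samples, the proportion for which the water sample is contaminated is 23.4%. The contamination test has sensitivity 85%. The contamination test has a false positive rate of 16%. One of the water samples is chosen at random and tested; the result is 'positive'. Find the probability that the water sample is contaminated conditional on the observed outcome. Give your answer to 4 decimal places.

Write H for 'the water sample is contaminated'. Prior odds H:¬H = 0.234/0.766 = 0.30548. For the 'positive' outcome, the likelihood ratio is 0.85/0.16 = 5.3125.
Posterior odds = 0.30548 × 5.3125 = 1.6229, so P(H|E) = 1.6229/(1+1.6229) = 0.6187.

P(H | E) ≈ 0.6187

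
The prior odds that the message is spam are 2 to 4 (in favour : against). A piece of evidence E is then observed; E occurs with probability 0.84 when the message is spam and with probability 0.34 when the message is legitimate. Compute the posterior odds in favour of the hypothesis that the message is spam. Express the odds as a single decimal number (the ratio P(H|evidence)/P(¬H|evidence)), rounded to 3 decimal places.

Prior odds = 2/4 = 0.50000. In log-odds, ln(0.50000) = -0.69315.
Add log likelihood ratio: ln(2.4706) = 0.90446.
Posterior log-odds = 0.21131, so posterior odds = exp(0.21131) = 1.2353.

Posterior odds ≈ 1.235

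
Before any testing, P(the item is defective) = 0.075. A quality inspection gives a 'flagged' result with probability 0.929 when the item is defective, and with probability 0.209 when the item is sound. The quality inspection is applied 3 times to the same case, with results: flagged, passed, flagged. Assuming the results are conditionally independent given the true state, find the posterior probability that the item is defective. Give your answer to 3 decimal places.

Let H be the event that the item is defective; start with P(H) = 0.075. P('flagged'|H) = 0.929, P('flagged'|¬H) = 0.209.
Update on result 1 ('flagged'): P(H) ← 0.929·0.0750 / (0.929·0.0750 + 0.209·0.9250) = 0.069675/0.26300 = 0.2649.
Update on result 2 ('passed'): P(H) ← 0.071·0.2649 / (0.071·0.2649 + 0.791·0.7351) = 0.018810/0.60025 = 0.0313.
Update on result 3 ('flagged'): P(H) ← 0.929·0.0313 / (0.929·0.0313 + 0.209·0.9687) = 0.029111/0.23156 = 0.1257.

Posterior P(H) ≈ 0.126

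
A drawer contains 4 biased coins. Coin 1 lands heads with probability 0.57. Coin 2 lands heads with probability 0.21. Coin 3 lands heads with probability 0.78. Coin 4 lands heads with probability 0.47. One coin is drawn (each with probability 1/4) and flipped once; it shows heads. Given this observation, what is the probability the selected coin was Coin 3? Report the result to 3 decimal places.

P(heads|C1) = 0.57; P(heads|C2) = 0.21; P(heads|C3) = 0.78; P(heads|C4) = 0.47.
Prior × likelihood for each source: 0.25·0.57=0.1425, 0.25·0.21=0.05250, 0.25·0.78=0.1950, 0.25·0.47=0.1175. Summing gives P(heads) = 0.50750.
P(Coin 3 | heads) = 0.1950 / 0.50750 = 0.384.

Posterior probability ≈ 0.384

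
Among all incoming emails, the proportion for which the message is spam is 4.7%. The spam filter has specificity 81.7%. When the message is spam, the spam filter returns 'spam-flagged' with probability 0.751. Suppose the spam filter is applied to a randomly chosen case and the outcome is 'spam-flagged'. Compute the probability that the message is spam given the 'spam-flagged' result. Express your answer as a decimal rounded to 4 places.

P(H | E) ≈ 0.1683

Write H for 'the message is spam'. Prior odds H:¬H = 0.047/0.953 = 0.049318. For the 'spam-flagged' outcome, the likelihood ratio is 0.751/0.183 = 4.1038.
Posterior odds = 0.049318 × 4.1038 = 0.20239, so P(H|E) = 0.20239/(1+0.20239) = 0.1683.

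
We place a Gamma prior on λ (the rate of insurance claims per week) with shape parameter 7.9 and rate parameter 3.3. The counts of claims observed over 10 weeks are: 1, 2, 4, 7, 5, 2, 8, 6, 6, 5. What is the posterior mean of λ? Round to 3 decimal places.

The Poisson likelihood adds the total count to the shape and the number of exposure periods to the rate. Here ∑xᵢ = 46 and n = 10, so shape 7.9→53.9 and rate 3.3→13.3.
E[λ | data] = 53.9/13.3 = 4.053.

Posterior mean ≈ 4.053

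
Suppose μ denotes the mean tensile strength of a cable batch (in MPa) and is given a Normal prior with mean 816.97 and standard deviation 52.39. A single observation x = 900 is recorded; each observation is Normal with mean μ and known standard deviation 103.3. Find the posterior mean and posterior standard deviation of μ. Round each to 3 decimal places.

With known σ, the Normal prior is conjugate. Weight on the data is w = (n/σ²)/(n/σ² + 1/τ₀²) = 0.00009371/(0.00009371+0.00036434) = 0.20459.
Posterior mean = w·x̄ + (1−w)·μ₀ = 0.20459·900 + 0.79541·816.97 = 833.957. Posterior variance = 1/(0.00009371+0.00036434) = 2183.17, so SD = 46.724.

Posterior mean ≈ 833.957; posterior SD ≈ 46.724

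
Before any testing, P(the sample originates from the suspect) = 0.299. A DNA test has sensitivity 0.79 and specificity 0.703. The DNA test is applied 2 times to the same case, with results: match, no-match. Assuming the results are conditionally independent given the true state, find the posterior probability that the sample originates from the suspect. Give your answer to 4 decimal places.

Let H be the event that the sample originates from the suspect; start with P(H) = 0.299. P('match'|H) = 0.79, P('match'|¬H) = 0.297.
Update on result 1 ('match'): P(H) ← 0.79·0.2990 / (0.79·0.2990 + 0.297·0.7010) = 0.23621/0.44441 = 0.5315.
Update on result 2 ('no-match'): P(H) ← 0.21·0.5315 / (0.21·0.5315 + 0.703·0.4685) = 0.11162/0.44096 = 0.2531.

Posterior P(H) ≈ 0.2531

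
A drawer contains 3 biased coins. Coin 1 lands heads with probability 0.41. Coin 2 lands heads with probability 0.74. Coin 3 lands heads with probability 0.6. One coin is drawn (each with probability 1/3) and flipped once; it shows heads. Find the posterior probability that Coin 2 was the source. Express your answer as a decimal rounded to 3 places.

Posterior probability ≈ 0.423

Tabulate prior·likelihood by source: [1] prior 0.333333, lik 0.41, product 0.1367; [2] prior 0.333333, lik 0.74, product 0.2467; [3] prior 0.333333, lik 0.6, product 0.2000.
Normalizing constant = 0.58333; the posterior for Coin 2 is its product over the sum, 0.2467/0.58333 = 0.423.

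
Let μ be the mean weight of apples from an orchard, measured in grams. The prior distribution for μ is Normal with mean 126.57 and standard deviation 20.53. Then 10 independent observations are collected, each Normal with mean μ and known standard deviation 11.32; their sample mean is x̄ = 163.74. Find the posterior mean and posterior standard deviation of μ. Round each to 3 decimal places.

With known σ, the Normal prior is conjugate. Weight on the data is w = (n/σ²)/(n/σ² + 1/τ₀²) = 0.0780382/(0.0780382+0.00237259) = 0.97049.
Posterior mean = w·x̄ + (1−w)·μ₀ = 0.97049·163.74 + 0.029506·126.57 = 162.643. Posterior variance = 1/(0.0780382+0.00237259) = 12.4361, so SD = 3.526.

Posterior mean ≈ 162.643; posterior SD ≈ 3.526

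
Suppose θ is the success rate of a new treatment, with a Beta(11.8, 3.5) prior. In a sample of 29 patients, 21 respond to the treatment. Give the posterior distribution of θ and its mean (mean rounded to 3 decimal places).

Posterior: Beta(32.8, 11.5); mean ≈ 0.740

Observing 21 successes and 8 failures updates Beta(11.8, 3.5) by adding the success and failure counts to the two shape parameters: α = 11.8+21 = 32.8, β = 3.5+8 = 11.5.
E[θ | data] = 32.8/(32.8+11.5) = 0.740.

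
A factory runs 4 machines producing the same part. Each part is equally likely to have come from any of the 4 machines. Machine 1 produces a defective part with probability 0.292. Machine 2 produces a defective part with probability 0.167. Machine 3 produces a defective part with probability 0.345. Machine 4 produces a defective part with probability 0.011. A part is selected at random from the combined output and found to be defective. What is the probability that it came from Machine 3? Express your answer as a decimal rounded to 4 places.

Posterior probability ≈ 0.4233

Tabulate prior·likelihood by source: [1] prior 0.25, lik 0.292, product 0.07300; [2] prior 0.25, lik 0.167, product 0.04175; [3] prior 0.25, lik 0.345, product 0.08625; [4] prior 0.25, lik 0.011, product 0.002750.
Normalizing constant = 0.20375; the posterior for Machine 3 is its product over the sum, 0.08625/0.20375 = 0.4233.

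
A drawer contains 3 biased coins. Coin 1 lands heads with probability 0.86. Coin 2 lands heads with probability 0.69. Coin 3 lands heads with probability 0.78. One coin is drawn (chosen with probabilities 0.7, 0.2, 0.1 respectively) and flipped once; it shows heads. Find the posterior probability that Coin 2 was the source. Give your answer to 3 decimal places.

Posterior probability ≈ 0.169

P(heads|C1) = 0.86; P(heads|C2) = 0.69; P(heads|C3) = 0.78.
Prior × likelihood for each source: 0.7·0.86=0.6020, 0.2·0.69=0.1380, 0.1·0.78=0.07800. Summing gives P(heads) = 0.81800.
P(Coin 2 | heads) = 0.1380 / 0.81800 = 0.169.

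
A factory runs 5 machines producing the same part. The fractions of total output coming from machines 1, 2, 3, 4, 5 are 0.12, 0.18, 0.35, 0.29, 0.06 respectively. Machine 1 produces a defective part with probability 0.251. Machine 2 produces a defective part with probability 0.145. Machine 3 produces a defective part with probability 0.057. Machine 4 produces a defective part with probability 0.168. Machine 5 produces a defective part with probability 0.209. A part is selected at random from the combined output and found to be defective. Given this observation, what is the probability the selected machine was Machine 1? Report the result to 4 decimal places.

Posterior probability ≈ 0.2192

P(defective|M1) = 0.251; P(defective|M2) = 0.145; P(defective|M3) = 0.057; P(defective|M4) = 0.168; P(defective|M5) = 0.209.
Prior × likelihood for each source: 0.12·0.251=0.03012, 0.18·0.145=0.02610, 0.35·0.057=0.01995, 0.29·0.168=0.04872, 0.06·0.209=0.01254. Summing gives P(defective) = 0.13743.
P(Machine 1 | defective) = 0.03012 / 0.13743 = 0.2192.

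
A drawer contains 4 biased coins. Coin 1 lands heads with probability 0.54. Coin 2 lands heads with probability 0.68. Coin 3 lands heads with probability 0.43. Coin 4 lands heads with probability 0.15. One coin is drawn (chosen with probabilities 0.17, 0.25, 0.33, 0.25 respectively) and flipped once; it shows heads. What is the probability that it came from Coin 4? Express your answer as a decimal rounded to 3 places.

P(heads|C1) = 0.54; P(heads|C2) = 0.68; P(heads|C3) = 0.43; P(heads|C4) = 0.15.
Prior × likelihood for each source: 0.17·0.54=0.09180, 0.25·0.68=0.1700, 0.33·0.43=0.1419, 0.25·0.15=0.03750. Summing gives P(heads) = 0.44120.
P(Coin 4 | heads) = 0.03750 / 0.44120 = 0.085.

Posterior probability ≈ 0.085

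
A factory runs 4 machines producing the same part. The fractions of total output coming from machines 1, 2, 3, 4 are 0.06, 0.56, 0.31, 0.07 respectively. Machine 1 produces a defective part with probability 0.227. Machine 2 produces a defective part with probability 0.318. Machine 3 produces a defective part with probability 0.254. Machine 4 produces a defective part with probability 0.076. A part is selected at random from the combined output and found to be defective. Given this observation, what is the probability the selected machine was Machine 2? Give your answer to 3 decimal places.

Tabulate prior·likelihood by source: [1] prior 0.06, lik 0.227, product 0.01362; [2] prior 0.56, lik 0.318, product 0.1781; [3] prior 0.31, lik 0.254, product 0.07874; [4] prior 0.07, lik 0.076, product 0.005320.
Normalizing constant = 0.27576; the posterior for Machine 2 is its product over the sum, 0.1781/0.27576 = 0.646.

Posterior probability ≈ 0.646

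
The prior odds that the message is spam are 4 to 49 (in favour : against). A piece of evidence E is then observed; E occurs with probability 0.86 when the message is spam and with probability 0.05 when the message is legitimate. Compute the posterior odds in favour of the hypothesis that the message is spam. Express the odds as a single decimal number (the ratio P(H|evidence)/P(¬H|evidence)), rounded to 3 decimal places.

Prior odds = 4/49 = 0.081633. In log-odds, ln(0.081633) = -2.5055.
Add log likelihood ratio: ln(17.200) = 2.8449.
Posterior log-odds = 0.33938, so posterior odds = exp(0.33938) = 1.4041.

Posterior odds ≈ 1.404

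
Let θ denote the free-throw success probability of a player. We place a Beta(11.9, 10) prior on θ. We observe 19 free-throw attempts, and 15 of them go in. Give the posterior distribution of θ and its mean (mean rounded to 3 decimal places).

The binomial likelihood is conjugate to the Beta prior: with 15 successes and 4 failures, the posterior is Beta(11.9+15, 10+4) = Beta(26.9, 14).
E[θ | data] = 26.9/(26.9+14) = 0.658.

Posterior: Beta(26.9, 14); mean ≈ 0.658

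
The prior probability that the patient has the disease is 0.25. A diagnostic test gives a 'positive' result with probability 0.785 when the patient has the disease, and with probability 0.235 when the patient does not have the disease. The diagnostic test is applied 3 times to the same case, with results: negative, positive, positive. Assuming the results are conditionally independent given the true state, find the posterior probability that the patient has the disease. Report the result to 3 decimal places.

With H the event that the patient has the disease, the joint likelihood of the observed sequence is P(data|H) = 0.215·0.785·0.785 = 0.13249 and P(data|¬H) = 0.765·0.235·0.235 = 0.042247.
Bayes: P(H|data) = 0.25·0.13249 / (0.25·0.13249 + 0.75·0.042247) = 0.033122/0.064807 = 0.5111.

Posterior P(H) ≈ 0.511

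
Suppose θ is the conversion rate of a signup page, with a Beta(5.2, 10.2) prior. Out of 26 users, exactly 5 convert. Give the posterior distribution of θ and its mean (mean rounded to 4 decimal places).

Observing 5 successes and 21 failures updates Beta(5.2, 10.2) by adding the success and failure counts to the two shape parameters: α = 5.2+5 = 10.2, β = 10.2+21 = 31.2.
E[θ | data] = 10.2/(10.2+31.2) = 0.2464.

Posterior: Beta(10.2, 31.2); mean ≈ 0.2464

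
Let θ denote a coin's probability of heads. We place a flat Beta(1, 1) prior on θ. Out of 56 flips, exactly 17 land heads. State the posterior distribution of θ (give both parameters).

The binomial likelihood is conjugate to the Beta prior: with 17 successes and 39 failures, the posterior is Beta(1+17, 1+39) = Beta(18, 40).

Posterior: Beta(18, 40)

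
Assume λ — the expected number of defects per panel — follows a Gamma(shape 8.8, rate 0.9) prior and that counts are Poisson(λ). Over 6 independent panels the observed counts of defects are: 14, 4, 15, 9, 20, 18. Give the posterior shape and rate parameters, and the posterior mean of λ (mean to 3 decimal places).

Total count ∑xᵢ = 80 over n = 6 panels.
Gamma is conjugate to the Poisson likelihood: posterior is Gamma(shape = 8.8+80 = 88.8, rate = 0.9+6 = 6.9).
Posterior mean = shape/rate = 88.8/6.9 = 12.870.

Posterior: Gamma(shape=88.8, rate=6.9); mean ≈ 12.870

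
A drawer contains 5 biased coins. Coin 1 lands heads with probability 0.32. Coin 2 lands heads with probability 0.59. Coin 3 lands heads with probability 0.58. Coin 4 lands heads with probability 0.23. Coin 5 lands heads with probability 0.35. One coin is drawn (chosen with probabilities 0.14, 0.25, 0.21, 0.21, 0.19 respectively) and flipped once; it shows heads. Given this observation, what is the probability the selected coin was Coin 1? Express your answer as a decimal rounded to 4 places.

Posterior probability ≈ 0.1045

P(heads|C1) = 0.32; P(heads|C2) = 0.59; P(heads|C3) = 0.58; P(heads|C4) = 0.23; P(heads|C5) = 0.35.
Prior × likelihood for each source: 0.14·0.32=0.04480, 0.25·0.59=0.1475, 0.21·0.58=0.1218, 0.21·0.23=0.04830, 0.19·0.35=0.06650. Summing gives P(heads) = 0.42890.
P(Coin 1 | heads) = 0.04480 / 0.42890 = 0.1045.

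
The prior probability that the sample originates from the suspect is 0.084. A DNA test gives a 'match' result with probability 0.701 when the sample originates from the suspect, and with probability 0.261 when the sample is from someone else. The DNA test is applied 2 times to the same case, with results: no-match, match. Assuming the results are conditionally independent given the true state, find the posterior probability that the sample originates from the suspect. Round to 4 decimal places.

Let H be the event that the sample originates from the suspect; start with P(H) = 0.084. P('match'|H) = 0.701, P('match'|¬H) = 0.261.
Update on result 1 ('no-match'): P(H) ← 0.299·0.0840 / (0.299·0.0840 + 0.739·0.9160) = 0.025116/0.70204 = 0.0358.
Update on result 2 ('match'): P(H) ← 0.701·0.0358 / (0.701·0.0358 + 0.261·0.9642) = 0.025079/0.27674 = 0.0906.

Posterior P(H) ≈ 0.0906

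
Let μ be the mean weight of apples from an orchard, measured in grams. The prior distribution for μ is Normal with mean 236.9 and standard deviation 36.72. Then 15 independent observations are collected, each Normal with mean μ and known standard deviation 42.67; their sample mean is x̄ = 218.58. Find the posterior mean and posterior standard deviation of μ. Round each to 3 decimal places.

With known σ, the Normal prior is conjugate. Weight on the data is w = (n/σ²)/(n/σ² + 1/τ₀²) = 0.00823846/(0.00823846+0.00074164) = 0.91741.
Posterior mean = w·x̄ + (1−w)·μ₀ = 0.91741·218.58 + 0.082587·236.9 = 220.093. Posterior variance = 1/(0.00823846+0.00074164) = 111.357, so SD = 10.553.

Posterior mean ≈ 220.093; posterior SD ≈ 10.553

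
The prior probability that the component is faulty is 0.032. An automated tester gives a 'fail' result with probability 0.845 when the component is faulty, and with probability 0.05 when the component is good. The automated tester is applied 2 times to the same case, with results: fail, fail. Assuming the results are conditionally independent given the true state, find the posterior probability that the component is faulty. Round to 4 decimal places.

Posterior P(H) ≈ 0.9042

Let H be the event that the component is faulty; start with P(H) = 0.032. P('fail'|H) = 0.845, P('fail'|¬H) = 0.05.
Update on result 1 ('fail'): P(H) ← 0.845·0.0320 / (0.845·0.0320 + 0.05·0.9680) = 0.027040/0.075440 = 0.3584.
Update on result 2 ('fail'): P(H) ← 0.845·0.3584 / (0.845·0.3584 + 0.05·0.6416) = 0.30287/0.33495 = 0.9042.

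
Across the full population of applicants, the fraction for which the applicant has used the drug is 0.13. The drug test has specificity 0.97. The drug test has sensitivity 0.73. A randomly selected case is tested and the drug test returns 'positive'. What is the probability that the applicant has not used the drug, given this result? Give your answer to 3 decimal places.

P(¬H | E) ≈ 0.216

Let H be the event that the applicant has used the drug. P(H) = 0.13, so P(¬H) = 0.87. With E the 'positive' result, P(E|H) = 0.73 and P(E|¬H) = 0.03.
P(E) = 0.73·0.13 + 0.03·0.87 = 0.094900 + 0.026100 = 0.12100.
By Bayes' theorem, P(H|E) = 0.094900 / 0.12100 = 0.784. Hence P(¬H|E) = 1 − 0.784 = 0.216.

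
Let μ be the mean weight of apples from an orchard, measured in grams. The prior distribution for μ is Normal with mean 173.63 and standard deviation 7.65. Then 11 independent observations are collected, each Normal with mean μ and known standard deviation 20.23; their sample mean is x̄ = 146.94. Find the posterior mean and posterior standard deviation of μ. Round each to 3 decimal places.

With known σ, the Normal prior is conjugate. Weight on the data is w = (n/σ²)/(n/σ² + 1/τ₀²) = 0.0268782/(0.0268782+0.0170874) = 0.61135.
Posterior mean = w·x̄ + (1−w)·μ₀ = 0.61135·146.94 + 0.38865·173.63 = 157.313. Posterior variance = 1/(0.0268782+0.0170874) = 22.7450, so SD = 4.769.

Posterior mean ≈ 157.313; posterior SD ≈ 4.769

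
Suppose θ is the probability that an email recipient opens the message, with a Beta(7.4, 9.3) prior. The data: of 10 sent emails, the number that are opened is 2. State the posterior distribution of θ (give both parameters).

Observing 2 successes and 8 failures updates Beta(7.4, 9.3) by adding the success and failure counts to the two shape parameters: α = 7.4+2 = 9.4, β = 9.3+8 = 17.3.

Posterior: Beta(9.4, 17.3)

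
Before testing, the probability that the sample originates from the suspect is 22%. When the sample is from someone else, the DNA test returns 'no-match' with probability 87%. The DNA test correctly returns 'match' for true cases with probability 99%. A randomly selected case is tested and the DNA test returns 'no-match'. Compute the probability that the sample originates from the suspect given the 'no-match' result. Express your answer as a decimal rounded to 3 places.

Write H for 'the sample originates from the suspect'. Prior odds H:¬H = 0.22/0.78 = 0.28205. For the 'no-match' outcome, the likelihood ratio is 0.01/0.87 = 0.011494.
Posterior odds = 0.28205 × 0.011494 = 0.0032420, so P(H|E) = 0.0032420/(1+0.0032420) = 0.003.

P(H | E) ≈ 0.003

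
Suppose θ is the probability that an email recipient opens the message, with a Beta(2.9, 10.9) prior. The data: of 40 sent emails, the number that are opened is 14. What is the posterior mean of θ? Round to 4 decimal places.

Posterior mean ≈ 0.3141

The binomial likelihood is conjugate to the Beta prior: with 14 successes and 26 failures, the posterior is Beta(2.9+14, 10.9+26) = Beta(16.9, 36.9).
Posterior mean = α/(α+β) = 16.9/53.8 = 0.3141.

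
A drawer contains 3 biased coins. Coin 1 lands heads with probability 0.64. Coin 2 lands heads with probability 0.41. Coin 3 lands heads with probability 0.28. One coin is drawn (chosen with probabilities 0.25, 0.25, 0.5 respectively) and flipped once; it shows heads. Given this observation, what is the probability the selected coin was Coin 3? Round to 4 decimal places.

P(heads|C1) = 0.64; P(heads|C2) = 0.41; P(heads|C3) = 0.28.
Prior × likelihood for each source: 0.25·0.64=0.1600, 0.25·0.41=0.1025, 0.5·0.28=0.1400. Summing gives P(heads) = 0.40250.
P(Coin 3 | heads) = 0.1400 / 0.40250 = 0.3478.

Posterior probability ≈ 0.3478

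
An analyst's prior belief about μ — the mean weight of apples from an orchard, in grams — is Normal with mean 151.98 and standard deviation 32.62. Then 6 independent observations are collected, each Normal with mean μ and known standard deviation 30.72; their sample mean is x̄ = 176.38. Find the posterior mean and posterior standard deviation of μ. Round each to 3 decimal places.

Posterior mean ≈ 173.238; posterior SD ≈ 11.706

Prior precision 1/τ₀² = 1/32.62² = 0.00093979; data precision n/σ² = 6/30.72² = 0.00635783.
Posterior precision = 0.00093979 + 0.00635783 = 0.00729762, giving posterior SD = 1/√0.00729762 = 11.706.
Posterior mean = (0.00093979·151.98 + 0.00635783·176.38) / 0.00729762 = 173.238.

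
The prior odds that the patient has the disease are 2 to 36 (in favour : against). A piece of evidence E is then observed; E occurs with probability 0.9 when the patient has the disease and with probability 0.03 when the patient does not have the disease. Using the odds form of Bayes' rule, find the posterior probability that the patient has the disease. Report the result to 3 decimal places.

Posterior probability ≈ 0.625

Prior odds = 2/36 = 0.055556. In log-odds, ln(0.055556) = -2.8904.
Add log likelihood ratio: ln(30.000) = 3.4012.
Posterior log-odds = 0.51083, so posterior odds = exp(0.51083) = 1.6667. Converting, P(H|E) = 1.6667/2.6667 = 0.625.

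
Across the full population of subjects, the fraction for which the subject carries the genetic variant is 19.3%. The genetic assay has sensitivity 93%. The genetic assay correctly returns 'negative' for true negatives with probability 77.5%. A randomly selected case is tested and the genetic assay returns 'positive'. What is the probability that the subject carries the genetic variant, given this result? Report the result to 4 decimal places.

P(H | E) ≈ 0.4971

Let H be the event that the subject carries the genetic variant. P(H) = 0.193, so P(¬H) = 0.807. With E the 'positive' result, P(E|H) = 0.93 and P(E|¬H) = 0.225.
P(E) = 0.93·0.193 + 0.225·0.807 = 0.17949 + 0.18157 = 0.36106.
By Bayes' theorem, P(H|E) = 0.17949 / 0.36106 = 0.4971.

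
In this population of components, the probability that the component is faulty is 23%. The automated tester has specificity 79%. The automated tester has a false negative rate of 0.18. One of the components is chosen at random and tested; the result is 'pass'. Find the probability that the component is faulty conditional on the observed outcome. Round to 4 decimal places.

P(H | E) ≈ 0.0637

Let H be the event that the component is faulty. P(H) = 0.23, so P(¬H) = 0.77. With E the 'pass' result, P(E|H) = 0.18 and P(E|¬H) = 0.79.
P(E) = 0.18·0.23 + 0.79·0.77 = 0.041400 + 0.60830 = 0.64970.
By Bayes' theorem, P(H|E) = 0.041400 / 0.64970 = 0.0637.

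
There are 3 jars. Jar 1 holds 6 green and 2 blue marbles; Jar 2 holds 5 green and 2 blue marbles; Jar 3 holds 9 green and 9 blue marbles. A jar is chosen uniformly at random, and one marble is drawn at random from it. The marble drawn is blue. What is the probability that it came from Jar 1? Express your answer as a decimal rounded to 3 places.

Posterior probability ≈ 0.241

Tabulate prior·likelihood by source: [1] prior 0.333333, lik 0.25, product 0.08333; [2] prior 0.333333, lik 0.2857, product 0.09524; [3] prior 0.333333, lik 0.5, product 0.1667.
Normalizing constant = 0.34524; the posterior for Jar 1 is its product over the sum, 0.08333/0.34524 = 0.241.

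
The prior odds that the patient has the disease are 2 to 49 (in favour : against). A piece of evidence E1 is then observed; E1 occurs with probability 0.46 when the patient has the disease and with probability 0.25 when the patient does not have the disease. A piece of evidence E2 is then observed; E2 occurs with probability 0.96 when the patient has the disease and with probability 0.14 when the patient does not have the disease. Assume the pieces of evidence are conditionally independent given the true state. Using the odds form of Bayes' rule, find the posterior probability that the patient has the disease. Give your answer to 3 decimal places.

Posterior probability ≈ 0.340

Prior odds = 2/49 = 0.040816. In log-odds, ln(0.040816) = -3.1987.
Add log likelihood ratios: ln(1.8400) + ln(6.8571) = 2.5351.
Posterior log-odds = -0.66362, so posterior odds = exp(-0.66362) = 0.51499. Converting, P(H|E) = 0.51499/1.5150 = 0.340.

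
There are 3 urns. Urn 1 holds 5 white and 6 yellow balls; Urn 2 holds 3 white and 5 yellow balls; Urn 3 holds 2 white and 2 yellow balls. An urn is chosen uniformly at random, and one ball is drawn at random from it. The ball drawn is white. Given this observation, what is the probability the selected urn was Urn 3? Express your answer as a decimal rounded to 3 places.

Posterior probability ≈ 0.376

P(white|Urn 1) = 0.4545; P(white|Urn 2) = 0.375; P(white|Urn 3) = 0.5.
Prior × likelihood for each source: 0.333333·0.4545=0.1515, 0.333333·0.375=0.1250, 0.333333·0.5=0.1667. Summing gives P(white) = 0.44318.
P(Urn 3 | white) = 0.1667 / 0.44318 = 0.376.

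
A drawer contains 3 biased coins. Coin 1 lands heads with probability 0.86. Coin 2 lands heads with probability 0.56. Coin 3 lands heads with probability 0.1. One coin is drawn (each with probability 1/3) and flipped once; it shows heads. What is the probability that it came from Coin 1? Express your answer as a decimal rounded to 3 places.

Posterior probability ≈ 0.566

P(heads|C1) = 0.86; P(heads|C2) = 0.56; P(heads|C3) = 0.1.
Prior × likelihood for each source: 0.333333·0.86=0.2867, 0.333333·0.56=0.1867, 0.333333·0.1=0.03333. Summing gives P(heads) = 0.50667.
P(Coin 1 | heads) = 0.2867 / 0.50667 = 0.566.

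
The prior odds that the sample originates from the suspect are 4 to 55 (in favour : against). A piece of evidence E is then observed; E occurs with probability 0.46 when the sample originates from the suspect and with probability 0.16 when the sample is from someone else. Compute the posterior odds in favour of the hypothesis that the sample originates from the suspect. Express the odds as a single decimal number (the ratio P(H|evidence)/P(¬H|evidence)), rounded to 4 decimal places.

Posterior odds ≈ 0.2091

Prior odds = 4/55 = 0.072727. In log-odds, ln(0.072727) = -2.6210.
Add log likelihood ratio: ln(2.8750) = 1.0561.
Posterior log-odds = -1.5650, so posterior odds = exp(-1.5650) = 0.20909.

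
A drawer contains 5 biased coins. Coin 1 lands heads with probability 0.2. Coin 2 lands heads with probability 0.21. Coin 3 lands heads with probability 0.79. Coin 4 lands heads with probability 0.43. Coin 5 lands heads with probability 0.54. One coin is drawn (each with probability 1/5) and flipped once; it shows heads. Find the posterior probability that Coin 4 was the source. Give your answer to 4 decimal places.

Posterior probability ≈ 0.1982

P(heads|C1) = 0.2; P(heads|C2) = 0.21; P(heads|C3) = 0.79; P(heads|C4) = 0.43; P(heads|C5) = 0.54.
Prior × likelihood for each source: 0.2·0.2=0.04000, 0.2·0.21=0.04200, 0.2·0.79=0.1580, 0.2·0.43=0.08600, 0.2·0.54=0.1080. Summing gives P(heads) = 0.43400.
P(Coin 4 | heads) = 0.08600 / 0.43400 = 0.1982.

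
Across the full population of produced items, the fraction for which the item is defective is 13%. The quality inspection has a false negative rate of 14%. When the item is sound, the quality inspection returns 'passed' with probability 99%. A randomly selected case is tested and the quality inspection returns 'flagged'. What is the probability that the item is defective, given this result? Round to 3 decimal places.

P(H | E) ≈ 0.928

Let H be the event that the item is defective. P(H) = 0.13, so P(¬H) = 0.87. With E the 'flagged' result, P(E|H) = 0.86 and P(E|¬H) = 0.01.
P(E) = 0.86·0.13 + 0.01·0.87 = 0.11180 + 0.0087000 = 0.12050.
By Bayes' theorem, P(H|E) = 0.11180 / 0.12050 = 0.928.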